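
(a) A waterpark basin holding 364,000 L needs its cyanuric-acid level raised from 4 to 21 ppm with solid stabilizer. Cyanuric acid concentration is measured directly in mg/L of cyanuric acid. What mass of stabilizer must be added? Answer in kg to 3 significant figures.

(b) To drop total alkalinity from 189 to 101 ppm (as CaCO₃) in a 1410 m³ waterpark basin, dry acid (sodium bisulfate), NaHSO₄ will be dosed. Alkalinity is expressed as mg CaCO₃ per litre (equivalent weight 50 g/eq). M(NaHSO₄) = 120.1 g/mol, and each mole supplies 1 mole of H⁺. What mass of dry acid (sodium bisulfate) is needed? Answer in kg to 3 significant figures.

(a) 6.19 kg; (b) 298 kg

(a) CYA to add: (21 − 4) = 17 mg/L × 364,000 L = 6188 g cyanuric acid.

(b) Volume: 1410 m³ = 1,410,000 L.
(b) Alkalinity to neutralize: (189 − 101) = 88 mg/L as CaCO₃ × 1,410,000 L = 124,100 g as CaCO₃.
(b) Equivalents of H⁺ required: 124,100 ÷ 50 g/eq = 2482 eq = 2482 mol NaHSO₄.
(b) Mass of NaHSO₄: 2482 × 120.1 = 298,000 g.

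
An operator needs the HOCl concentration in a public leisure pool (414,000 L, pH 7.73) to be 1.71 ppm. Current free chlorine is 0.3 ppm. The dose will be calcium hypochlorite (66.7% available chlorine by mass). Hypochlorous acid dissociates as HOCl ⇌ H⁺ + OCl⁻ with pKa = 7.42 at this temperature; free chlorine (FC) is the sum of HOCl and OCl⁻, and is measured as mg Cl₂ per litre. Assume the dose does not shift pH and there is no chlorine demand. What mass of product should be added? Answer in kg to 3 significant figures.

3.04 kg

[OCl⁻]/[HOCl] = 10^(pH − pKa) = 10^(7.73 − 7.42) = 2.042; fraction as HOCl = 1/(1 + 2.042) = 0.3288.
Free chlorine required for 1.71 ppm HOCl: 1.71 / 0.3288 = 5.201 ppm.
FC to add: 5.201 − 0.3 = 4.901 mg/L as Cl₂.
Cl₂ equivalent: 4.901 mg/L × 414,000 L = 2029 g.
Product at 66.7% available Cl: 2029 / 0.667 = 3042 g.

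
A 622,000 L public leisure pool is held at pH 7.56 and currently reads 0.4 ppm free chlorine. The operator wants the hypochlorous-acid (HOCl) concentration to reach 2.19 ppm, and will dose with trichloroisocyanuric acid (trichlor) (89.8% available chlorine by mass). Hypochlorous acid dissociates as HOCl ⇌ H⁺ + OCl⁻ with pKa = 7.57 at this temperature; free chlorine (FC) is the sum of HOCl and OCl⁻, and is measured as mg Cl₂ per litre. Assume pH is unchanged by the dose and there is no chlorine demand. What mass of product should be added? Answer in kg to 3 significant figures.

[OCl⁻]/[HOCl] = 10^(pH − pKa) = 10^(7.56 − 7.57) = 0.9772; fraction as HOCl = 1/(1 + 0.9772) = 0.5058.
Free chlorine required for 2.19 ppm HOCl: 2.19 / 0.5058 = 4.33 ppm.
FC to add: 4.33 − 0.4 = 3.93 mg/L as Cl₂.
Cl₂ equivalent: 3.93 mg/L × 622,000 L = 2445 g.
Product at 89.8% available Cl: 2445 / 0.898 = 2722 g.

2.72 kg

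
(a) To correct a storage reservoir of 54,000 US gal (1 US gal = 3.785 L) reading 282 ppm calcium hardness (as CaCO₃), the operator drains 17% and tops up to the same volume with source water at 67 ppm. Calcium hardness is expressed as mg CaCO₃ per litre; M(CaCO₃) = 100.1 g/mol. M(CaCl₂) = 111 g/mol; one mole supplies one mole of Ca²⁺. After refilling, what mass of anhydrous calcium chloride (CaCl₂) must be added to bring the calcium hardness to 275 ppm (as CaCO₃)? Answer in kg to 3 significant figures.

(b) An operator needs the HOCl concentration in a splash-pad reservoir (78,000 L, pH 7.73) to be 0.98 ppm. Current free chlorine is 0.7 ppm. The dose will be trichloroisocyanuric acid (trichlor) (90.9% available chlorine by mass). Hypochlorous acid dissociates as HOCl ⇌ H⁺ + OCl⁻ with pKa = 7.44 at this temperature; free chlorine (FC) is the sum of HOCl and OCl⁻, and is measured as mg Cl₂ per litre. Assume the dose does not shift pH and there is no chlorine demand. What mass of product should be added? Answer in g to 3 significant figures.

(a) 6.70 kg; (b) 188 g

(a) Volume: 54,000 US gal × 3.785 L/gal = 204,390 L.
(a) After draining 17% and refilling: 282 × 0.83 + 67 × 0.17 = 245.45 ppm.
(a) Deficit to target: 275 − 245.45 = 29.55 mg/L.
(a) As CaCO₃: 29.55 mg/L × 204,390 L = 6040 g; ÷ 100.1 = 60.34 mol Ca²⁺.
(a) Mass: 60.34 × 111 = 6697 g.

(b) [OCl⁻]/[HOCl] = 10^(pH − pKa) = 10^(7.73 − 7.44) = 1.95; fraction as HOCl = 1/(1 + 1.95) = 0.339.
(b) Free chlorine required for 0.98 ppm HOCl: 0.98 / 0.339 = 2.891 ppm.
(b) FC to add: 2.891 − 0.7 = 2.191 mg/L as Cl₂.
(b) Cl₂ equivalent: 2.191 mg/L × 78,000 L = 170.9 g.
(b) Product at 90.9% available Cl: 170.9 / 0.909 = 188 g.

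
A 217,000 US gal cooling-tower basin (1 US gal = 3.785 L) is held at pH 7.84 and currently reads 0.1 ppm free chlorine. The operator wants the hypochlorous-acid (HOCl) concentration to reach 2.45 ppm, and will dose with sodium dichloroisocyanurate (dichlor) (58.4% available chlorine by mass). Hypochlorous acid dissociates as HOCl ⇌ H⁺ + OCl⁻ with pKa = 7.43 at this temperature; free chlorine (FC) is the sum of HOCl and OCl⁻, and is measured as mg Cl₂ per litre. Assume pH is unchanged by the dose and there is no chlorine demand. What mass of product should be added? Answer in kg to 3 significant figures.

12.2 kg

Volume: 217,000 US gal × 3.785 L/gal = 821,345 L.
[OCl⁻]/[HOCl] = 10^(pH − pKa) = 10^(7.84 − 7.43) = 2.57; fraction as HOCl = 1/(1 + 2.57) = 0.2801.
Free chlorine required for 2.45 ppm HOCl: 2.45 / 0.2801 = 8.747 ppm.
FC to add: 8.747 − 0.1 = 8.647 mg/L as Cl₂.
Cl₂ equivalent: 8.647 mg/L × 821,345 L = 7103 g.
Product at 58.4% available Cl: 7103 / 0.584 = 12,160 g.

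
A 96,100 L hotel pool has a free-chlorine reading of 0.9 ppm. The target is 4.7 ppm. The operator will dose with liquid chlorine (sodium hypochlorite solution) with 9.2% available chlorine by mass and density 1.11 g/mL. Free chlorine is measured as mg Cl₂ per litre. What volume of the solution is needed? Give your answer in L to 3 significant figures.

3.58 L

Chlorine deficit: 4.7 − 0.9 = 3.8 ppm = 3.8 mg/L as Cl₂.
Cl₂ equivalent needed: 3.8 mg/L × 96,100 L = 365,200 mg = 365.2 g.
Product at 9.2% available chlorine: 365.2 / 0.092 = 3969 g.
Volume at density 1.11 g/mL: 3969 g ÷ 1.11 g/mL = 3576 mL.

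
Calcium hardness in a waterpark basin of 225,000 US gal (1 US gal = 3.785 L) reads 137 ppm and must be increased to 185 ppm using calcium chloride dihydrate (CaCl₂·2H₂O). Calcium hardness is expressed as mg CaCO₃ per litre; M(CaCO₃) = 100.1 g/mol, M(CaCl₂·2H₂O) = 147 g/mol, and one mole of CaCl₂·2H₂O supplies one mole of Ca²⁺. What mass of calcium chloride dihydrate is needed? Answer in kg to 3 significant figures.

60.0 kg

Volume: 225,000 US gal × 3.785 L/gal = 851,625 L.
Hardness to add: (185 − 137) = 48 mg/L as CaCO₃ × 851,625 L = 40,880 g as CaCO₃.
Moles of Ca²⁺ (1 mol Ca²⁺ ≡ 1 mol CaCO₃): 40,880 / 100.1 g/mol = 408.4 mol.
Mass of CaCl₂·2H₂O: 408.4 × 147 = 60,030 g.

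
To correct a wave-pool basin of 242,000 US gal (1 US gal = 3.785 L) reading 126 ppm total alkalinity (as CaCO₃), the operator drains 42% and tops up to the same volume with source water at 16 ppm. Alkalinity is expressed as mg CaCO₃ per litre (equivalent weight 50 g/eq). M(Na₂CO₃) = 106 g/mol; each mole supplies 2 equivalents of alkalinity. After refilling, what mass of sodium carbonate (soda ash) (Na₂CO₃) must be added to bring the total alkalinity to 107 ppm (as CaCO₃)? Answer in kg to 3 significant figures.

Volume: 242,000 US gal × 3.785 L/gal = 915,970 L.
After draining 42% and refilling: 126 × 0.58 + 16 × 0.42 = 79.8 ppm.
Deficit to target: 107 − 79.8 = 27.2 mg/L.
As CaCO₃: 27.2 mg/L × 915,970 L = 24,910 g; ÷ 50 g/eq ÷ 2 = 249.1 mol Na₂CO₃.
Mass: 249.1 × 106 = 26,410 g.

26.4 kg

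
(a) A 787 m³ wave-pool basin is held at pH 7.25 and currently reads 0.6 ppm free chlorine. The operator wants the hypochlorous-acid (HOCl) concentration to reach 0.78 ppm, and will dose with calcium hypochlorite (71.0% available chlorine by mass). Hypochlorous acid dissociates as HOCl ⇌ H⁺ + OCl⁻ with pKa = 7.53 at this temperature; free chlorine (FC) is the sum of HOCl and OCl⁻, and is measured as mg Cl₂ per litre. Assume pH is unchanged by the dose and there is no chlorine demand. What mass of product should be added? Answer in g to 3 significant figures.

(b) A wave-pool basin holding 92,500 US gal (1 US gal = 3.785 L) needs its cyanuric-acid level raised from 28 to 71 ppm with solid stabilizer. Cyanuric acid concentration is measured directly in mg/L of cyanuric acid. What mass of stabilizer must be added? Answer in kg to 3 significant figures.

(a) Volume: 787 m³ = 787,000 L.
(a) [OCl⁻]/[HOCl] = 10^(pH − pKa) = 10^(7.25 − 7.53) = 0.5248; fraction as HOCl = 1/(1 + 0.5248) = 0.6558.
(a) Free chlorine required for 0.78 ppm HOCl: 0.78 / 0.6558 = 1.189 ppm.
(a) FC to add: 1.189 − 0.6 = 0.5893 mg/L as Cl₂.
(a) Cl₂ equivalent: 0.5893 mg/L × 787,000 L = 463.8 g.
(a) Product at 71.0% available Cl: 463.8 / 0.71 = 653.3 g.

(b) Volume: 92,500 US gal × 3.785 L/gal = 350,112 L.
(b) CYA to add: (71 − 28) = 43 mg/L × 350,112 L = 15,050 g cyanuric acid.

(a) 653 g; (b) 15.1 kg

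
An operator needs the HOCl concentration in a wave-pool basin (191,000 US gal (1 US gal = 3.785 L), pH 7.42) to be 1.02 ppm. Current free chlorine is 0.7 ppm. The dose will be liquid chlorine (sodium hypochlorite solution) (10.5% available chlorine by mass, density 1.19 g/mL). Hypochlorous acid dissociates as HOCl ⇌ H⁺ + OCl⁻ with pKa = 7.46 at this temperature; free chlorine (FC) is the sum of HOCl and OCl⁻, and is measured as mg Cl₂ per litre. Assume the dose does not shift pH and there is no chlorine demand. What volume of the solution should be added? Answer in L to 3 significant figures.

7.23 L

Volume: 191,000 US gal × 3.785 L/gal = 722,935 L.
[OCl⁻]/[HOCl] = 10^(pH − pKa) = 10^(7.42 − 7.46) = 0.912; fraction as HOCl = 1/(1 + 0.912) = 0.523.
Free chlorine required for 1.02 ppm HOCl: 1.02 / 0.523 = 1.95 ppm.
FC to add: 1.95 − 0.7 = 1.25 mg/L as Cl₂.
Cl₂ equivalent: 1.25 mg/L × 722,935 L = 903.9 g.
Product at 10.5% available Cl: 903.9 / 0.105 = 8608 g.
Volume: 8608 g ÷ 1.19 g/mL = 7234 mL.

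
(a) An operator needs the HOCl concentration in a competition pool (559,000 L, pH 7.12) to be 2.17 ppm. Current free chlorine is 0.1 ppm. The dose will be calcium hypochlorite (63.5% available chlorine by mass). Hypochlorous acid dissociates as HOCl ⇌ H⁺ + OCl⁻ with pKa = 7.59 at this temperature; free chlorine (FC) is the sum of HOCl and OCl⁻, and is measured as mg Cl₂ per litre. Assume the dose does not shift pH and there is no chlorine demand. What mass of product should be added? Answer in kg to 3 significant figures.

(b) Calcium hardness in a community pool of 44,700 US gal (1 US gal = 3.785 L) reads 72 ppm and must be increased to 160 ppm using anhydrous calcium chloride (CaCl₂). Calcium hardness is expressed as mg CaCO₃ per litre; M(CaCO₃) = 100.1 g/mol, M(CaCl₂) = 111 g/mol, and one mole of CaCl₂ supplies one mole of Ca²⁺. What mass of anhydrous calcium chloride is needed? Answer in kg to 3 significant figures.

(a) 2.47 kg; (b) 16.5 kg

(a) [OCl⁻]/[HOCl] = 10^(pH − pKa) = 10^(7.12 − 7.59) = 0.3388; fraction as HOCl = 1/(1 + 0.3388) = 0.7469.
(a) Free chlorine required for 2.17 ppm HOCl: 2.17 / 0.7469 = 2.905 ppm.
(a) FC to add: 2.905 − 0.1 = 2.805 mg/L as Cl₂.
(a) Cl₂ equivalent: 2.805 mg/L × 559,000 L = 1568 g.
(a) Product at 63.5% available Cl: 1568 / 0.635 = 2470 g.

(b) Volume: 44,700 US gal × 3.785 L/gal = 169,190 L.
(b) Hardness to add: (160 − 72) = 88 mg/L as CaCO₃ × 169,190 L = 14,890 g as CaCO₃.
(b) Moles of Ca²⁺ (1 mol Ca²⁺ ≡ 1 mol CaCO₃): 14,890 / 100.1 g/mol = 148.7 mol.
(b) Mass of CaCl₂: 148.7 × 111 = 16,510 g.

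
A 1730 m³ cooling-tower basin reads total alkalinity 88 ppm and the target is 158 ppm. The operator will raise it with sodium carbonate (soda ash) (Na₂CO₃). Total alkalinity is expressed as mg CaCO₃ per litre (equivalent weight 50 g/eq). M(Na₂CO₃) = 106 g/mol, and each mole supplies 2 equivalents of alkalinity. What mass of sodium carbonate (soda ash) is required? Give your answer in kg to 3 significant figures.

128 kg

Volume: 1730 m³ = 1,730,000 L.
Alkalinity to add: (158 − 88) = 70 mg/L as CaCO₃ × 1,730,000 L = 121,100 g as CaCO₃.
Equivalents: 121,100 g ÷ 50 g/eq = 2422 eq.
Each mole of Na₂CO₃ supplies 2 eq, so 2422 / 2 = 1211 mol.
Mass: 1211 mol × 106 g/mol = 128,400 g.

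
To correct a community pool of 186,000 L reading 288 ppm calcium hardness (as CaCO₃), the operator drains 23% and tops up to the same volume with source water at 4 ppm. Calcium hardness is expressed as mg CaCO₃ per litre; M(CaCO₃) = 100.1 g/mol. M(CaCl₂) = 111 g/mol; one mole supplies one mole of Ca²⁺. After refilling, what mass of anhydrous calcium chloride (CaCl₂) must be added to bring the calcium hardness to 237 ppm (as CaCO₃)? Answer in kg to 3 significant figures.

2.95 kg

After draining 23% and refilling: 288 × 0.77 + 4 × 0.23 = 222.68 ppm.
Deficit to target: 237 − 222.68 = 14.32 mg/L.
As CaCO₃: 14.32 mg/L × 186,000 L = 2664 g; ÷ 100.1 = 26.61 mol Ca²⁺.
Mass: 26.61 × 111 = 2954 g.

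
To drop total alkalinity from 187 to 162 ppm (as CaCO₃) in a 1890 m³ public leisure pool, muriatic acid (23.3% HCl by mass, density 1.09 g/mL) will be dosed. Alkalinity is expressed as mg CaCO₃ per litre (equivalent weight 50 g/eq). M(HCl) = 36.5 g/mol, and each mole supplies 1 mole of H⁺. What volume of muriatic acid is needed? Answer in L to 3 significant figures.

Volume: 1890 m³ = 1,890,000 L.
Alkalinity to neutralize: (187 − 162) = 25 mg/L as CaCO₃ × 1,890,000 L = 47,250 g as CaCO₃.
Equivalents of H⁺ required: 47,250 ÷ 50 g/eq = 945 eq = 945 mol HCl.
Mass of HCl: 945 × 36.5 = 34,490 g.
Mass of 23.3% solution: 34,490 / 0.233 = 148,000 g.
Volume: 148,000 g ÷ 1.09 g/mL = 135,800 mL.

136 L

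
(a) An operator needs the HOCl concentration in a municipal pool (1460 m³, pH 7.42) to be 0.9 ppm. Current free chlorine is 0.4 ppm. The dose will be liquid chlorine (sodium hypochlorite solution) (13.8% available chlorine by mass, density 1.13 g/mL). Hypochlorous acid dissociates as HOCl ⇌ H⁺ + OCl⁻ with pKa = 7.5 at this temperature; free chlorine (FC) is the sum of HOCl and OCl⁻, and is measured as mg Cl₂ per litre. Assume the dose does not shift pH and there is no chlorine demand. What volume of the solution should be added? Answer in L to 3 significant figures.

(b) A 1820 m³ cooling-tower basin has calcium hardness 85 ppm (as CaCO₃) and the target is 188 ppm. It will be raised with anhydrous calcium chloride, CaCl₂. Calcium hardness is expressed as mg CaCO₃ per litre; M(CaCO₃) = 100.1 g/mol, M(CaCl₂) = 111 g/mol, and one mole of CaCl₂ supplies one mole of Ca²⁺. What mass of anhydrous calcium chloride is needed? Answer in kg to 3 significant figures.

(a) 11.7 L; (b) 208 kg

(a) Volume: 1460 m³ = 1,460,000 L.
(a) [OCl⁻]/[HOCl] = 10^(pH − pKa) = 10^(7.42 − 7.5) = 0.8318; fraction as HOCl = 1/(1 + 0.8318) = 0.5459.
(a) Free chlorine required for 0.9 ppm HOCl: 0.9 / 0.5459 = 1.649 ppm.
(a) FC to add: 1.649 − 0.4 = 1.249 mg/L as Cl₂.
(a) Cl₂ equivalent: 1.249 mg/L × 1,460,000 L = 1823 g.
(a) Product at 13.8% available Cl: 1823 / 0.138 = 13,210 g.
(a) Volume: 13,210 g ÷ 1.13 g/mL = 11,690 mL.

(b) Volume: 1820 m³ = 1,820,000 L.
(b) Hardness to add: (188 − 85) = 103 mg/L as CaCO₃ × 1,820,000 L = 187,500 g as CaCO₃.
(b) Moles of Ca²⁺ (1 mol Ca²⁺ ≡ 1 mol CaCO₃): 187,500 / 100.1 g/mol = 1873 mol.
(b) Mass of CaCl₂: 1873 × 111 = 207,900 g.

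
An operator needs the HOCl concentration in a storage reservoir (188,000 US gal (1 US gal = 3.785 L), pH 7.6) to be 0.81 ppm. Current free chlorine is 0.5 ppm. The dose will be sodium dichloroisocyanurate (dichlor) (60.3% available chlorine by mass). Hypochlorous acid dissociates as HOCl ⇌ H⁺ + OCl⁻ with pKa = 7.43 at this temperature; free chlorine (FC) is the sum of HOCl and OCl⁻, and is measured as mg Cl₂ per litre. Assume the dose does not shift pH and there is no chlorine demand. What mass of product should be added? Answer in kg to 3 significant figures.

1.78 kg

Volume: 188,000 US gal × 3.785 L/gal = 711,580 L.
[OCl⁻]/[HOCl] = 10^(pH − pKa) = 10^(7.6 − 7.43) = 1.479; fraction as HOCl = 1/(1 + 1.479) = 0.4034.
Free chlorine required for 0.81 ppm HOCl: 0.81 / 0.4034 = 2.008 ppm.
FC to add: 2.008 − 0.5 = 1.508 mg/L as Cl₂.
Cl₂ equivalent: 1.508 mg/L × 711,580 L = 1073 g.
Product at 60.3% available Cl: 1073 / 0.603 = 1780 g.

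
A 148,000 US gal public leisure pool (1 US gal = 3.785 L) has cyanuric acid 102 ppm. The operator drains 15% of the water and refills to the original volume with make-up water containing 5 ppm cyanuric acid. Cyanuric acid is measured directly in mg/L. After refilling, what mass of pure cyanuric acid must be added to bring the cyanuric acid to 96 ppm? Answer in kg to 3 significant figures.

4.79 kg

Volume: 148,000 US gal × 3.785 L/gal = 560,180 L.
After draining 15% and refilling: 102 × 0.85 + 5 × 0.15 = 87.45 ppm.
Deficit to target: 96 − 87.45 = 8.55 mg/L.
Mass: 8.55 mg/L × 560,180 L = 4790 g cyanuric acid.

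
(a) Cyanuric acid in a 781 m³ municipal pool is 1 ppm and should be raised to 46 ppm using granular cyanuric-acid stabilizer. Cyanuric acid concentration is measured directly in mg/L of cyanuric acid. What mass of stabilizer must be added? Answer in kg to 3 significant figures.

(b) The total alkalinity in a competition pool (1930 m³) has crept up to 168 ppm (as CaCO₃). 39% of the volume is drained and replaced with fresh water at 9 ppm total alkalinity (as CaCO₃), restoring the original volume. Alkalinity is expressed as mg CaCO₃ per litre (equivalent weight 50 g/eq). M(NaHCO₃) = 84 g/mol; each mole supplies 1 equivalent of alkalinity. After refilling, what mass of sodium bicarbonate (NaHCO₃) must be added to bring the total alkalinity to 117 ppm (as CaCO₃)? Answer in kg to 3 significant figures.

(a) Volume: 781 m³ = 781,000 L.
(a) CYA to add: (46 − 1) = 45 mg/L × 781,000 L = 35,140 g cyanuric acid.

(b) Volume: 1930 m³ = 1,930,000 L.
(b) After draining 39% and refilling: 168 × 0.61 + 9 × 0.39 = 105.99 ppm.
(b) Deficit to target: 117 − 105.99 = 11.01 mg/L.
(b) As CaCO₃: 11.01 mg/L × 1,930,000 L = 21,250 g; ÷ 50 g/eq ÷ 1 = 425 mol NaHCO₃.
(b) Mass: 425 × 84 = 35,700 g.

(a) 35.1 kg; (b) 35.7 kg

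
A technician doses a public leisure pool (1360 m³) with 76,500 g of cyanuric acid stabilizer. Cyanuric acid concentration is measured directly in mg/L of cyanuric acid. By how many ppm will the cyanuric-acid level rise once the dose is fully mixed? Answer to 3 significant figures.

56.2 ppm

Volume: 1360 m³ = 1,360,000 L.
Rise: 76,500 g / 1,360,000 L × 1000 = 56.25 mg/L.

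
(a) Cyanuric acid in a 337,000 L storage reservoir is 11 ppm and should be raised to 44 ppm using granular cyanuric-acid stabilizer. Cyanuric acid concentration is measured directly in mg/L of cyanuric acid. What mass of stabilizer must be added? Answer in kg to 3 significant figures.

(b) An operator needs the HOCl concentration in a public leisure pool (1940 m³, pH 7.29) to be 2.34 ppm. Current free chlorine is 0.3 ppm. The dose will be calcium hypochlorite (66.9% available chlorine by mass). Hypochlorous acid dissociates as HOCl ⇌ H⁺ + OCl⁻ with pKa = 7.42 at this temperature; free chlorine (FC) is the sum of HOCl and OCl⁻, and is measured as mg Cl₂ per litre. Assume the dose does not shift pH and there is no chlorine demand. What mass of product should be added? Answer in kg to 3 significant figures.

(a) 11.1 kg; (b) 10.9 kg

(a) CYA to add: (44 − 11) = 33 mg/L × 337,000 L = 11,120 g cyanuric acid.

(b) Volume: 1940 m³ = 1,940,000 L.
(b) [OCl⁻]/[HOCl] = 10^(pH − pKa) = 10^(7.29 − 7.42) = 0.7413; fraction as HOCl = 1/(1 + 0.7413) = 0.5743.
(b) Free chlorine required for 2.34 ppm HOCl: 2.34 / 0.5743 = 4.075 ppm.
(b) FC to add: 4.075 − 0.3 = 3.775 mg/L as Cl₂.
(b) Cl₂ equivalent: 3.775 mg/L × 1,940,000 L = 7323 g.
(b) Product at 66.9% available Cl: 7323 / 0.669 = 10,950 g.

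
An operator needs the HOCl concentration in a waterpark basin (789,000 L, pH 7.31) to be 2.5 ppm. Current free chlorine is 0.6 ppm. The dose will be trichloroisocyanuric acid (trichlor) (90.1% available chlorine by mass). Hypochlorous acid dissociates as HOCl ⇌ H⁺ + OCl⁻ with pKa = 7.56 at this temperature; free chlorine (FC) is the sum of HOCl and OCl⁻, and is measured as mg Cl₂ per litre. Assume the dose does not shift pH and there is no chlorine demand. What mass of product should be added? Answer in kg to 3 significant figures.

[OCl⁻]/[HOCl] = 10^(pH − pKa) = 10^(7.31 − 7.56) = 0.5623; fraction as HOCl = 1/(1 + 0.5623) = 0.6401.
Free chlorine required for 2.5 ppm HOCl: 2.5 / 0.6401 = 3.906 ppm.
FC to add: 3.906 − 0.6 = 3.306 mg/L as Cl₂.
Cl₂ equivalent: 3.306 mg/L × 789,000 L = 2608 g.
Product at 90.1% available Cl: 2608 / 0.901 = 2895 g.

2.89 kg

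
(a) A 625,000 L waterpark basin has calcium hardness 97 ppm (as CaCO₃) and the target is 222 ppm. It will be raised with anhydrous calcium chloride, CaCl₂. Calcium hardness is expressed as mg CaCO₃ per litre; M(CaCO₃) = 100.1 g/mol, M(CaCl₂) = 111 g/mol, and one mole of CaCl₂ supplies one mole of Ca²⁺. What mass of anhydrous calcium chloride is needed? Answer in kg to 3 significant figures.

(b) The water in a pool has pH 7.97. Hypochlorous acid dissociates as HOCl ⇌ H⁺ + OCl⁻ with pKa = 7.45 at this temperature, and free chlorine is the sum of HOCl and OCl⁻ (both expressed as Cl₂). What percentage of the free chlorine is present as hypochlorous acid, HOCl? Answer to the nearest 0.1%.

(a) Hardness to add: (222 − 97) = 125 mg/L as CaCO₃ × 625,000 L = 78,120 g as CaCO₃.
(a) Moles of Ca²⁺ (1 mol Ca²⁺ ≡ 1 mol CaCO₃): 78,120 / 100.1 g/mol = 780.5 mol.
(a) Mass of CaCl₂: 780.5 × 111 = 86,630 g.

(b) [OCl⁻]/[HOCl] = 10^(pH − pKa) = 10^(7.97 − 7.45) = 10^0.52 = 3.311.
(b) Fraction as HOCl = 1 / (1 + 3.311) = 0.2319.

(a) 86.6 kg; (b) 23.2%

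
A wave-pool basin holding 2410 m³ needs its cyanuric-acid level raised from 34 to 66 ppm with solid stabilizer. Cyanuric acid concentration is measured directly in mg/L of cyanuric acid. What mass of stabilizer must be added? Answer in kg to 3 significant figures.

Volume: 2410 m³ = 2,410,000 L.
CYA to add: (66 − 34) = 32 mg/L × 2,410,000 L = 77,120 g cyanuric acid.

77.1 kg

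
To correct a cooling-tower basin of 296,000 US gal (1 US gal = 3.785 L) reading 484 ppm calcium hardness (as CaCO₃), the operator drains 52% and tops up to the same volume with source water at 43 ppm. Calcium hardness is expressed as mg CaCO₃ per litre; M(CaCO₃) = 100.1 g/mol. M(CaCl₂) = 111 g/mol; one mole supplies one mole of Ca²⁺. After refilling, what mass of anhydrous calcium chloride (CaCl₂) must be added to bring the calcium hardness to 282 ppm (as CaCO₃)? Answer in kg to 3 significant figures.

33.9 kg

Volume: 296,000 US gal × 3.785 L/gal = 1,120,360 L.
After draining 52% and refilling: 484 × 0.48 + 43 × 0.52 = 254.68 ppm.
Deficit to target: 282 − 254.68 = 27.32 mg/L.
As CaCO₃: 27.32 mg/L × 1,120,360 L = 30,610 g; ÷ 100.1 = 305.8 mol Ca²⁺.
Mass: 305.8 × 111 = 33,940 g.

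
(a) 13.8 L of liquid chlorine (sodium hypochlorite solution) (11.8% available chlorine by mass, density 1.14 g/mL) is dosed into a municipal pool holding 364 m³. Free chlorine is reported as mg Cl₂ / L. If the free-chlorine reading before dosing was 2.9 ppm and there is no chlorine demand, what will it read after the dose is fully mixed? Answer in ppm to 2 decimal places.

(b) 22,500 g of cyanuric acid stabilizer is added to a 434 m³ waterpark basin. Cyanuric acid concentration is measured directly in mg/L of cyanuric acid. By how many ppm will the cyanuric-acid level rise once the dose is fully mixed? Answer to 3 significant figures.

(a) Volume: 364 m³ = 364,000 L.
(a) Mass of solution: 13.8 L × 1000 mL/L × 1.14 g/mL = 15,730 g.
(a) Available chlorine delivered: 15,730 g × 0.118 = 1856 g as Cl₂.
(a) Concentration rise: 1856 g / 364,000 L = 5.1 mg/L = 5.10 ppm.
(a) Final FC: 2.9 + 5.10 = 8.00 ppm.

(b) Volume: 434 m³ = 434,000 L.
(b) Rise: 22,500 g / 434,000 L × 1000 = 51.84 mg/L.

(a) 8.00 ppm; (b) 51.8 ppm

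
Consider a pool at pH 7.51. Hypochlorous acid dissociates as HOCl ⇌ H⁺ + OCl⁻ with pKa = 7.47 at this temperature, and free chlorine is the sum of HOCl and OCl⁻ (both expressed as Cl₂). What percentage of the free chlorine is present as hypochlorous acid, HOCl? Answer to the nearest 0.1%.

[OCl⁻]/[HOCl] = 10^(pH − pKa) = 10^(7.51 − 7.47) = 10^0.04 = 1.096.
Fraction as HOCl = 1 / (1 + 1.096) = 0.477.

47.7%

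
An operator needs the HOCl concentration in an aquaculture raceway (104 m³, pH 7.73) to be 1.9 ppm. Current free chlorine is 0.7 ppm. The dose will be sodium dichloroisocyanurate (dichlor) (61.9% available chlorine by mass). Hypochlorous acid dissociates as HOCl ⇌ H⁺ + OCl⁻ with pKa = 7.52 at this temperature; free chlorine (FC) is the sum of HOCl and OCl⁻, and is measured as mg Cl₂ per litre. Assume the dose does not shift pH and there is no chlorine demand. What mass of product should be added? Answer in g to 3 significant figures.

Volume: 104 m³ = 104,000 L.
[OCl⁻]/[HOCl] = 10^(pH − pKa) = 10^(7.73 − 7.52) = 1.622; fraction as HOCl = 1/(1 + 1.622) = 0.3814.
Free chlorine required for 1.9 ppm HOCl: 1.9 / 0.3814 = 4.981 ppm.
FC to add: 4.981 − 0.7 = 4.281 mg/L as Cl₂.
Cl₂ equivalent: 4.281 mg/L × 104,000 L = 445.3 g.
Product at 61.9% available Cl: 445.3 / 0.619 = 719.3 g.

719 g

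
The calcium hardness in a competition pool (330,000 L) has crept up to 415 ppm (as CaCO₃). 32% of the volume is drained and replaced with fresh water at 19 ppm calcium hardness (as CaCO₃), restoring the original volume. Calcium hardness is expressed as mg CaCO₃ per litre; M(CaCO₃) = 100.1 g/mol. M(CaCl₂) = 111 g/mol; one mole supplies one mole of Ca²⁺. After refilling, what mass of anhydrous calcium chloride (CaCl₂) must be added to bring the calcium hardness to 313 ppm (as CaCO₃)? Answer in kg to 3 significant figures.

After draining 32% and refilling: 415 × 0.68 + 19 × 0.32 = 288.28 ppm.
Deficit to target: 313 − 288.28 = 24.72 mg/L.
As CaCO₃: 24.72 mg/L × 330,000 L = 8158 g; ÷ 100.1 = 81.49 mol Ca²⁺.
Mass: 81.49 × 111 = 9046 g.

9.05 kg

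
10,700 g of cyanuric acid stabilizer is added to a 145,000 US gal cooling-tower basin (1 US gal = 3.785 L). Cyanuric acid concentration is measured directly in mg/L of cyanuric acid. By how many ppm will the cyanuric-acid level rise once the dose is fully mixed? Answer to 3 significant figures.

19.5 ppm

Volume: 145,000 US gal × 3.785 L/gal = 548,825 L.
Rise: 10,700 g / 548,825 L × 1000 = 19.5 mg/L.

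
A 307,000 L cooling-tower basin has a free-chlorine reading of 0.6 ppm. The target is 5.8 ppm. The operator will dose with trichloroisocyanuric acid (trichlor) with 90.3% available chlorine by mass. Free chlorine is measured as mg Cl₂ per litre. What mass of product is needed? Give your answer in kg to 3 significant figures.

1.77 kg

Chlorine deficit: 5.8 − 0.6 = 5.2 ppm = 5.2 mg/L as Cl₂.
Cl₂ equivalent needed: 5.2 mg/L × 307,000 L = 1,596,000 mg = 1596 g.
Product at 90.3% available chlorine: 1596 / 0.903 = 1768 g.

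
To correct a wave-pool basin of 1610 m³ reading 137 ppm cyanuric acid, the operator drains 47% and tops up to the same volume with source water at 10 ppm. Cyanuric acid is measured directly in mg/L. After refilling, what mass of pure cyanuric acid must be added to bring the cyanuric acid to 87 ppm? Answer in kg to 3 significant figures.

15.6 kg

Volume: 1610 m³ = 1,610,000 L.
After draining 47% and refilling: 137 × 0.53 + 10 × 0.47 = 77.31 ppm.
Deficit to target: 87 − 77.31 = 9.69 mg/L.
Mass: 9.69 mg/L × 1,610,000 L = 15,600 g cyanuric acid.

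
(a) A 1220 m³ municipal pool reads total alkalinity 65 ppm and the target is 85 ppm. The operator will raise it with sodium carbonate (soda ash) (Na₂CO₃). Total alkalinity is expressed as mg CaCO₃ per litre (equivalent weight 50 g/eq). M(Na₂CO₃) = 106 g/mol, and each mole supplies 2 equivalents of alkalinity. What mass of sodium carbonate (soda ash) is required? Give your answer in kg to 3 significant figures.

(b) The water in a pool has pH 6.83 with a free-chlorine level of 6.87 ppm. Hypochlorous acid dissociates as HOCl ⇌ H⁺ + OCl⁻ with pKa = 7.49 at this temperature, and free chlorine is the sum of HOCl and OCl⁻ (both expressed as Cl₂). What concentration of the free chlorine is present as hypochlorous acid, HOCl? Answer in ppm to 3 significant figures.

(a) 25.9 kg; (b) 5.64 ppm

(a) Volume: 1220 m³ = 1,220,000 L.
(a) Alkalinity to add: (85 − 65) = 20 mg/L as CaCO₃ × 1,220,000 L = 24,400 g as CaCO₃.
(a) Equivalents: 24,400 g ÷ 50 g/eq = 488 eq.
(a) Each mole of Na₂CO₃ supplies 2 eq, so 488 / 2 = 244 mol.
(a) Mass: 244 mol × 106 g/mol = 25,860 g.

(b) [OCl⁻]/[HOCl] = 10^(pH − pKa) = 10^(6.83 − 7.49) = 10^-0.66 = 0.2188.
(b) Fraction as HOCl = 1 / (1 + 0.2188) = 0.8205.
(b) HOCl = 0.8205 × 6.87 ppm = 5.637 ppm.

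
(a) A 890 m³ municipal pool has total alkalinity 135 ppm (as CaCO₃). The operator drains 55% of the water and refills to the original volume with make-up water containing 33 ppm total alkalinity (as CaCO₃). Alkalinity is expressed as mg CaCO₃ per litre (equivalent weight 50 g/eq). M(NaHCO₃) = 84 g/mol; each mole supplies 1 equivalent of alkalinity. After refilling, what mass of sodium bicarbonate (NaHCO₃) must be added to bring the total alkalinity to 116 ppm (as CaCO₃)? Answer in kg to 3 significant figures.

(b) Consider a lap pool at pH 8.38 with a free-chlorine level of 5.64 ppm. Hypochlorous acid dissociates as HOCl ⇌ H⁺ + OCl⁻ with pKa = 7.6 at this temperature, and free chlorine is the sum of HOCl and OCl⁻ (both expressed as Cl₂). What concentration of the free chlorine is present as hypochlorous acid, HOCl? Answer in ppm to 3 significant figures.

(a) Volume: 890 m³ = 890,000 L.
(a) After draining 55% and refilling: 135 × 0.45 + 33 × 0.55 = 78.9 ppm.
(a) Deficit to target: 116 − 78.9 = 37.1 mg/L.
(a) As CaCO₃: 37.1 mg/L × 890,000 L = 33,020 g; ÷ 50 g/eq ÷ 1 = 660.4 mol NaHCO₃.
(a) Mass: 660.4 × 84 = 55,470 g.

(b) [OCl⁻]/[HOCl] = 10^(pH − pKa) = 10^(8.38 − 7.6) = 10^0.78 = 6.026.
(b) Fraction as HOCl = 1 / (1 + 6.026) = 0.1423.
(b) HOCl = 0.1423 × 5.64 ppm = 0.8028 ppm.

(a) 55.5 kg; (b) 0.803 ppm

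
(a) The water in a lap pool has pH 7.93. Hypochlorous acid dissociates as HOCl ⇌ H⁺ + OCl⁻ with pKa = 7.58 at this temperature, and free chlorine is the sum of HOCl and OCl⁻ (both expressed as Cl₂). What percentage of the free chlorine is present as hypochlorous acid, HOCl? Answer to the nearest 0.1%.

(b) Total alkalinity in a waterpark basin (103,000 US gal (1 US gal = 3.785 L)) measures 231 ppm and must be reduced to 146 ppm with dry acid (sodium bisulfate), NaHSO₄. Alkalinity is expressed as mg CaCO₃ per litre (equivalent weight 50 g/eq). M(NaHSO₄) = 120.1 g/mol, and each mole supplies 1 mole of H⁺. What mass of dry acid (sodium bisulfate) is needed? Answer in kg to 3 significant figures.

(a) 30.9%; (b) 79.6 kg

(a) [OCl⁻]/[HOCl] = 10^(pH − pKa) = 10^(7.93 − 7.58) = 10^0.35 = 2.239.
(a) Fraction as HOCl = 1 / (1 + 2.239) = 0.3088.

(b) Volume: 103,000 US gal × 3.785 L/gal = 389,855 L.
(b) Alkalinity to neutralize: (231 − 146) = 85 mg/L as CaCO₃ × 389,855 L = 33,140 g as CaCO₃.
(b) Equivalents of H⁺ required: 33,140 ÷ 50 g/eq = 662.8 eq = 662.8 mol NaHSO₄.
(b) Mass of NaHSO₄: 662.8 × 120.1 = 79,600 g.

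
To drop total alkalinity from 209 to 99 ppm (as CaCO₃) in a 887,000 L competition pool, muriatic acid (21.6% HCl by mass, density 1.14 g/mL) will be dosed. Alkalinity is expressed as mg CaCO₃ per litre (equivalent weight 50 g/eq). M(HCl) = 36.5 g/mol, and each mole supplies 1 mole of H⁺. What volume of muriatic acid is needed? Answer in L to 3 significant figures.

Alkalinity to neutralize: (209 − 99) = 110 mg/L as CaCO₃ × 887,000 L = 97,570 g as CaCO₃.
Equivalents of H⁺ required: 97,570 ÷ 50 g/eq = 1951 eq = 1951 mol HCl.
Mass of HCl: 1951 × 36.5 = 71,230 g.
Mass of 21.6% solution: 71,230 / 0.216 = 329,800 g.
Volume: 329,800 g ÷ 1.14 g/mL = 289,300 mL.

289 L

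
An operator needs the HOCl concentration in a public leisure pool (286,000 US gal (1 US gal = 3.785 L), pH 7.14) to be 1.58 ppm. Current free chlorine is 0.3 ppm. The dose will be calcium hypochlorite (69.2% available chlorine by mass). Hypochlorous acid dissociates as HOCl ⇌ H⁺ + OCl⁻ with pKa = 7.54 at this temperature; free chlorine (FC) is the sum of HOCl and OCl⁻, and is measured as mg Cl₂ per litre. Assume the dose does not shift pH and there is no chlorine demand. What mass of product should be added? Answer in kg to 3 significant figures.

2.99 kg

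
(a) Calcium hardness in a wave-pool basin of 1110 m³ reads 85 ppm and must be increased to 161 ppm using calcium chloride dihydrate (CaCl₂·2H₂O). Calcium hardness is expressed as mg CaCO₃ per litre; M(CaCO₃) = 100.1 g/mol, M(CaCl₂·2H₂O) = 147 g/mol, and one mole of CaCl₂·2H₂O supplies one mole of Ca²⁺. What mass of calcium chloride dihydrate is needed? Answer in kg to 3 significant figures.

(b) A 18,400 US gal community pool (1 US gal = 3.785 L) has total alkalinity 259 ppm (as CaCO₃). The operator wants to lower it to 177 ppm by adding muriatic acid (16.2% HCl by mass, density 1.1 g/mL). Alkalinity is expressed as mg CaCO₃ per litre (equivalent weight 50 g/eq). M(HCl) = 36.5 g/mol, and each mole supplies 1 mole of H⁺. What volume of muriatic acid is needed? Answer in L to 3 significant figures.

(a) 124 kg; (b) 23.4 L

(a) Volume: 1110 m³ = 1,110,000 L.
(a) Hardness to add: (161 − 85) = 76 mg/L as CaCO₃ × 1,110,000 L = 84,360 g as CaCO₃.
(a) Moles of Ca²⁺ (1 mol Ca²⁺ ≡ 1 mol CaCO₃): 84,360 / 100.1 g/mol = 842.8 mol.
(a) Mass of CaCl₂·2H₂O: 842.8 × 147 = 123,900 g.

(b) Volume: 18,400 US gal × 3.785 L/gal = 69,644 L.
(b) Alkalinity to neutralize: (259 − 177) = 82 mg/L as CaCO₃ × 69,644 L = 5711 g as CaCO₃.
(b) Equivalents of H⁺ required: 5711 ÷ 50 g/eq = 114.2 eq = 114.2 mol HCl.
(b) Mass of HCl: 114.2 × 36.5 = 4169 g.
(b) Mass of 16.2% solution: 4169 / 0.162 = 25,730 g.
(b) Volume: 25,730 g ÷ 1.1 g/mL = 23,390 mL.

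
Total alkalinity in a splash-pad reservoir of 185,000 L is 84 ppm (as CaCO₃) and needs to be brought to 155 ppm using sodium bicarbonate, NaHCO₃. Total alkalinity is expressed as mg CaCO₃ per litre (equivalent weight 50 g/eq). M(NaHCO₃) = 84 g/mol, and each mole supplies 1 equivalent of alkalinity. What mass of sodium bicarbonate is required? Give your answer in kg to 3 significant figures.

Alkalinity to add: (155 − 84) = 71 mg/L as CaCO₃ × 185,000 L = 13,140 g as CaCO₃.
Equivalents: 13,140 g ÷ 50 g/eq = 262.7 eq.
NaHCO₃ supplies 1 eq per mole → 262.7 mol.
Mass: 262.7 mol × 84 g/mol = 22,070 g.

22.1 kg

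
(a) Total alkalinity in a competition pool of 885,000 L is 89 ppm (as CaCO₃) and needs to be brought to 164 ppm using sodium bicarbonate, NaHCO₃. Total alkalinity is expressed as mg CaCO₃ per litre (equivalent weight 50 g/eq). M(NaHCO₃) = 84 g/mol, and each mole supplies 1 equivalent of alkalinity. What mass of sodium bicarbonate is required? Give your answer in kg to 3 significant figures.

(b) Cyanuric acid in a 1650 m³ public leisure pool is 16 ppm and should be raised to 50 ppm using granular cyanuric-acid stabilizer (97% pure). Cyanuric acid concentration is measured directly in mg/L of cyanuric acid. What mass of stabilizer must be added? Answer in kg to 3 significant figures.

(a) 112 kg; (b) 57.8 kg

(a) Alkalinity to add: (164 − 89) = 75 mg/L as CaCO₃ × 885,000 L = 66,380 g as CaCO₃.
(a) Equivalents: 66,380 g ÷ 50 g/eq = 1328 eq.
(a) NaHCO₃ supplies 1 eq per mole → 1328 mol.
(a) Mass: 1328 mol × 84 g/mol = 111,500 g.

(b) Volume: 1650 m³ = 1,650,000 L.
(b) CYA to add: (50 − 16) = 34 mg/L × 1,650,000 L = 56,100 g cyanuric acid.
(b) At 97% purity: 56,100 / 0.97 = 57,840 g product.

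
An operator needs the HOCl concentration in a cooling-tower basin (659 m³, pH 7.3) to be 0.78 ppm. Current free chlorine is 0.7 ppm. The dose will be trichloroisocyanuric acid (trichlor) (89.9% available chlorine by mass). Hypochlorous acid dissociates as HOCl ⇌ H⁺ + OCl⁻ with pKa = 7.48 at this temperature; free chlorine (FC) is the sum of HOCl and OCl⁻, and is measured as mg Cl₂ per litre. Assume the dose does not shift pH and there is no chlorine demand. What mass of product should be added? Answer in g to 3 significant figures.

Volume: 659 m³ = 659,000 L.
[OCl⁻]/[HOCl] = 10^(pH − pKa) = 10^(7.3 − 7.48) = 0.6607; fraction as HOCl = 1/(1 + 0.6607) = 0.6022.
Free chlorine required for 0.78 ppm HOCl: 0.78 / 0.6022 = 1.295 ppm.
FC to add: 1.295 − 0.7 = 0.5953 mg/L as Cl₂.
Cl₂ equivalent: 0.5953 mg/L × 659,000 L = 392.3 g.
Product at 89.9% available Cl: 392.3 / 0.899 = 436.4 g.

436 g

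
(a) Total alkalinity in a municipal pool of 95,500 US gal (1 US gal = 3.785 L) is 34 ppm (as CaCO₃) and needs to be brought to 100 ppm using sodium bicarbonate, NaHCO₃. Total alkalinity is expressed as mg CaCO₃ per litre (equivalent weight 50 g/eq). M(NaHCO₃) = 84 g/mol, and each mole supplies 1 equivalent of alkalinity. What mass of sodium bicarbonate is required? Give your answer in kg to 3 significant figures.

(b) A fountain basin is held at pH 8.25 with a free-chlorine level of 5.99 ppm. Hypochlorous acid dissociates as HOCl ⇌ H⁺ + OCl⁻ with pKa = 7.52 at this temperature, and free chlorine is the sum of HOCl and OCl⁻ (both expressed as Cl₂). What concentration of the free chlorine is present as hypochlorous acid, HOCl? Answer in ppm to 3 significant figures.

(a) Volume: 95,500 US gal × 3.785 L/gal = 361,468 L.
(a) Alkalinity to add: (100 − 34) = 66 mg/L as CaCO₃ × 361,468 L = 23,860 g as CaCO₃.
(a) Equivalents: 23,860 g ÷ 50 g/eq = 477.1 eq.
(a) NaHCO₃ supplies 1 eq per mole → 477.1 mol.
(a) Mass: 477.1 mol × 84 g/mol = 40,080 g.

(b) [OCl⁻]/[HOCl] = 10^(pH − pKa) = 10^(8.25 − 7.52) = 10^0.73 = 5.37.
(b) Fraction as HOCl = 1 / (1 + 5.37) = 0.157.
(b) HOCl = 0.157 × 5.99 ppm = 0.9403 ppm.

(a) 40.1 kg; (b) 0.940 ppm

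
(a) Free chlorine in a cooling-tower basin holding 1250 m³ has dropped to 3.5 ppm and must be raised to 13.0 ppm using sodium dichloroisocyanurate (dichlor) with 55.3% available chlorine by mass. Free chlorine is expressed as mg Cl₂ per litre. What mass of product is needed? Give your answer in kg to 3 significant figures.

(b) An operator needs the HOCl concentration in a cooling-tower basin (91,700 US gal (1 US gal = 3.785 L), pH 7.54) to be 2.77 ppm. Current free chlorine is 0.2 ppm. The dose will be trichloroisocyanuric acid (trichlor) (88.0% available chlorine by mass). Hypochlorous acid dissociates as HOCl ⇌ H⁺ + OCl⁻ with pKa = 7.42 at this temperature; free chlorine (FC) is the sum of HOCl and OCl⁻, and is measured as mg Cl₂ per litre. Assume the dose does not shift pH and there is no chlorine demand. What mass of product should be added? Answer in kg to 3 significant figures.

(a) 21.5 kg; (b) 2.45 kg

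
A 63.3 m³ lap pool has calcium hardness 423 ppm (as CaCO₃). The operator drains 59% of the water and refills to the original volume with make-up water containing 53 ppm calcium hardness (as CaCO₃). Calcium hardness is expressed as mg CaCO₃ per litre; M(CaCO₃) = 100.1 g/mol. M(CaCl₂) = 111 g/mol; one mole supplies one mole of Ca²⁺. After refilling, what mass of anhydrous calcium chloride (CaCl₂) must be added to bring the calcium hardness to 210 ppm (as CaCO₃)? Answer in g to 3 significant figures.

372 g

Volume: 63.3 m³ = 63,300 L.
After draining 59% and refilling: 423 × 0.41 + 53 × 0.59 = 204.7 ppm.
Deficit to target: 210 − 204.7 = 5.3 mg/L.
As CaCO₃: 5.3 mg/L × 63,300 L = 335.5 g; ÷ 100.1 = 3.352 mol Ca²⁺.
Mass: 3.352 × 111 = 372 g.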